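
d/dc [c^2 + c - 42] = 2*c + 1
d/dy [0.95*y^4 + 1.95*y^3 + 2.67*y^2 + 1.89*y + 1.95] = 3.8*y^3 + 5.85*y^2 + 5.34*y + 1.89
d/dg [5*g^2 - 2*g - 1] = 10*g - 2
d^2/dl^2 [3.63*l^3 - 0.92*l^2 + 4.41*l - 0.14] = 21.78*l - 1.84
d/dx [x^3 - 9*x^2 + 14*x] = 3*x^2 - 18*x + 14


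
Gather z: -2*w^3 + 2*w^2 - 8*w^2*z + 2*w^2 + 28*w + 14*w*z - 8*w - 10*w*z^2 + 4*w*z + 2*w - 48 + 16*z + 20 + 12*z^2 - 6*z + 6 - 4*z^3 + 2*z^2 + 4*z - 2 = -2*w^3 + 4*w^2 + 22*w - 4*z^3 + z^2*(14 - 10*w) + z*(-8*w^2 + 18*w + 14) - 24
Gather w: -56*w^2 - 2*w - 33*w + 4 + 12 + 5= -56*w^2 - 35*w + 21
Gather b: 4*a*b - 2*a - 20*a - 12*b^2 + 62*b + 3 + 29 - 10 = -22*a - 12*b^2 + b*(4*a + 62) + 22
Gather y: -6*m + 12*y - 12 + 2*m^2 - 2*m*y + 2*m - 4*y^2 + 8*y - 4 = 2*m^2 - 4*m - 4*y^2 + y*(20 - 2*m) - 16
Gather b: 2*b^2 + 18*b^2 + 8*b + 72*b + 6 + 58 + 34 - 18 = 20*b^2 + 80*b + 80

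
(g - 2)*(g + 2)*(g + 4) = g^3 + 4*g^2 - 4*g - 16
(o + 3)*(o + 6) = o^2 + 9*o + 18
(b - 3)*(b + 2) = b^2 - b - 6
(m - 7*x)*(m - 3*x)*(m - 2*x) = m^3 - 12*m^2*x + 41*m*x^2 - 42*x^3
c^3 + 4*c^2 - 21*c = c*(c - 3)*(c + 7)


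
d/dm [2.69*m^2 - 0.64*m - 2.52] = 5.38*m - 0.64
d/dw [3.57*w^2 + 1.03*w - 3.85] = 7.14*w + 1.03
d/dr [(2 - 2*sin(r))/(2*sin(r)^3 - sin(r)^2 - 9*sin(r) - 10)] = 2*(4*sin(r)^3 - 7*sin(r)^2 + 2*sin(r) + 19)*cos(r)/(-2*sin(r)^3 + sin(r)^2 + 9*sin(r) + 10)^2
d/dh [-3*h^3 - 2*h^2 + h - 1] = -9*h^2 - 4*h + 1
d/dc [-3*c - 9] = -3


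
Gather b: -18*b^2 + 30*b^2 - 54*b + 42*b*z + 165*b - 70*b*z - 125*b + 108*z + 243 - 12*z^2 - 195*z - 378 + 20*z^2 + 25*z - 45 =12*b^2 + b*(-28*z - 14) + 8*z^2 - 62*z - 180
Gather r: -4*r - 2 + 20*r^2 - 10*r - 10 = 20*r^2 - 14*r - 12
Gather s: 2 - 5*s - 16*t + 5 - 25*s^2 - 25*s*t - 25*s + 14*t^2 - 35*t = -25*s^2 + s*(-25*t - 30) + 14*t^2 - 51*t + 7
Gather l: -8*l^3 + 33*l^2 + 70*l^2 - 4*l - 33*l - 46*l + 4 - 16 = -8*l^3 + 103*l^2 - 83*l - 12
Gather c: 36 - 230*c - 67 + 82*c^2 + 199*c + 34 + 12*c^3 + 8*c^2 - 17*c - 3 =12*c^3 + 90*c^2 - 48*c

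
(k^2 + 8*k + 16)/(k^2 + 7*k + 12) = (k + 4)/(k + 3)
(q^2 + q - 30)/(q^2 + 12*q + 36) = (q - 5)/(q + 6)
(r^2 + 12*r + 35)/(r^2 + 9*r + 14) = (r + 5)/(r + 2)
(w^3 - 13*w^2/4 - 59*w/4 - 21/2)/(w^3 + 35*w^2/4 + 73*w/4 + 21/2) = (w - 6)/(w + 6)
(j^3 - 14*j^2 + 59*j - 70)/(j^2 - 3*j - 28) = (j^2 - 7*j + 10)/(j + 4)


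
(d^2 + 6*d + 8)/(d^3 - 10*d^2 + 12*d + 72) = (d + 4)/(d^2 - 12*d + 36)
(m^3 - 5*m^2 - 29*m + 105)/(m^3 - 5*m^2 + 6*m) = (m^2 - 2*m - 35)/(m*(m - 2))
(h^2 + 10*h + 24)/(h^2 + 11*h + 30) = (h + 4)/(h + 5)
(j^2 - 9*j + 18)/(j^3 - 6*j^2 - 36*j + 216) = (j - 3)/(j^2 - 36)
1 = 1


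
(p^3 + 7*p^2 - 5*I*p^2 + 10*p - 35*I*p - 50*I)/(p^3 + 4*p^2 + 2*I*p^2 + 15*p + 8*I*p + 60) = (p^3 + p^2*(7 - 5*I) + p*(10 - 35*I) - 50*I)/(p^3 + p^2*(4 + 2*I) + p*(15 + 8*I) + 60)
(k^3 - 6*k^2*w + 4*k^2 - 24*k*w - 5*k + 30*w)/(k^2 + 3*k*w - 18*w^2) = (k^3 - 6*k^2*w + 4*k^2 - 24*k*w - 5*k + 30*w)/(k^2 + 3*k*w - 18*w^2)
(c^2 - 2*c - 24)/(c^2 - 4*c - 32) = (c - 6)/(c - 8)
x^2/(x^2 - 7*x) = x/(x - 7)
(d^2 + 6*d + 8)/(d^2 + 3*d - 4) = (d + 2)/(d - 1)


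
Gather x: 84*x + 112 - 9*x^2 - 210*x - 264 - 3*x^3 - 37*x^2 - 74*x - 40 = -3*x^3 - 46*x^2 - 200*x - 192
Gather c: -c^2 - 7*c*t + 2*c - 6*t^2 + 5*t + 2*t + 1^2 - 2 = -c^2 + c*(2 - 7*t) - 6*t^2 + 7*t - 1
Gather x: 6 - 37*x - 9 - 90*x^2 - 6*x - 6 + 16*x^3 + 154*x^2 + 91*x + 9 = 16*x^3 + 64*x^2 + 48*x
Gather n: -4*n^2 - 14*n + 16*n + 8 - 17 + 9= -4*n^2 + 2*n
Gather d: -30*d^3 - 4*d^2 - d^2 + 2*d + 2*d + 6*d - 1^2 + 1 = -30*d^3 - 5*d^2 + 10*d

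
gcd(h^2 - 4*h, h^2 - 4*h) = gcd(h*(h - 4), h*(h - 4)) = h^2 - 4*h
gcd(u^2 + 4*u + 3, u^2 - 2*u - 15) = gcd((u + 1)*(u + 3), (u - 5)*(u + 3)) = u + 3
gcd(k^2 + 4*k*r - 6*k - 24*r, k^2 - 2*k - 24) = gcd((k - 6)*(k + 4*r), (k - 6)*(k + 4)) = k - 6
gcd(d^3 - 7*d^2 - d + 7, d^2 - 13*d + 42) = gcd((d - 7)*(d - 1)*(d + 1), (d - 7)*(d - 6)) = d - 7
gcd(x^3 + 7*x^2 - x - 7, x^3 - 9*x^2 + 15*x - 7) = x - 1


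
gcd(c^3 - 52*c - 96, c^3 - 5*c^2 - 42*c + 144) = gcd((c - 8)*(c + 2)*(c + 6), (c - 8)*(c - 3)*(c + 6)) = c^2 - 2*c - 48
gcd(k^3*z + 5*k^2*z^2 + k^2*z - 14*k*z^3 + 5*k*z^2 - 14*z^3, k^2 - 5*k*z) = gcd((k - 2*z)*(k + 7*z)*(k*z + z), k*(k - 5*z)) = 1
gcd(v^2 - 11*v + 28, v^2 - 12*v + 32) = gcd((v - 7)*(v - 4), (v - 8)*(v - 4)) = v - 4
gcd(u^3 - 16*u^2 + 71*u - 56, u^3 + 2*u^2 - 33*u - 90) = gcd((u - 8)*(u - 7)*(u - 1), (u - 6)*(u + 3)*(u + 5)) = 1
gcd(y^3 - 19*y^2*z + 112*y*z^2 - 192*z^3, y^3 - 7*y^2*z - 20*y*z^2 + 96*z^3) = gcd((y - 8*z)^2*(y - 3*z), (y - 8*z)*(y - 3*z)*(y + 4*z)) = y^2 - 11*y*z + 24*z^2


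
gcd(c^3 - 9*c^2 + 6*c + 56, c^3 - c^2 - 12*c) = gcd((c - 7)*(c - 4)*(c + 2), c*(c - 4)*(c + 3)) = c - 4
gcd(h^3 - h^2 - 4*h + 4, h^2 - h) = h - 1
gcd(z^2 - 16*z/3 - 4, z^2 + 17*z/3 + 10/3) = z + 2/3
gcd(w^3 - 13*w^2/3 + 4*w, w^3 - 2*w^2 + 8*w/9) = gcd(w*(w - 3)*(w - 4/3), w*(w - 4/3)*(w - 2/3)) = w^2 - 4*w/3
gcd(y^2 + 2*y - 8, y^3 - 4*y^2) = 1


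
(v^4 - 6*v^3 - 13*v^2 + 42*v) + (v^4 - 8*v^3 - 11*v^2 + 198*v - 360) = 2*v^4 - 14*v^3 - 24*v^2 + 240*v - 360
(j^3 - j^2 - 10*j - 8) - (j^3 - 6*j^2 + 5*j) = 5*j^2 - 15*j - 8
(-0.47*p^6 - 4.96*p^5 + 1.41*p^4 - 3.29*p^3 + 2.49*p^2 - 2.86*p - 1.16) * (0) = 0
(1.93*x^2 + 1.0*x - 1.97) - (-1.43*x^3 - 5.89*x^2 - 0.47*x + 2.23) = 1.43*x^3 + 7.82*x^2 + 1.47*x - 4.2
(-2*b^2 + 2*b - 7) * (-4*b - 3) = 8*b^3 - 2*b^2 + 22*b + 21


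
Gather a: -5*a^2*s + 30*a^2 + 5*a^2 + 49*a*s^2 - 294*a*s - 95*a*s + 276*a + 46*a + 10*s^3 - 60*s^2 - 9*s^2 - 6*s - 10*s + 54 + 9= a^2*(35 - 5*s) + a*(49*s^2 - 389*s + 322) + 10*s^3 - 69*s^2 - 16*s + 63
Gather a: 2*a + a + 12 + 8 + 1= 3*a + 21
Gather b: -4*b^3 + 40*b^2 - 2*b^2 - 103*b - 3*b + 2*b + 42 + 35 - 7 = -4*b^3 + 38*b^2 - 104*b + 70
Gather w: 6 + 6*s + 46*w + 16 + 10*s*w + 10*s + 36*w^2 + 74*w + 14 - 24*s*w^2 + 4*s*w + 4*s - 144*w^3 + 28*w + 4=20*s - 144*w^3 + w^2*(36 - 24*s) + w*(14*s + 148) + 40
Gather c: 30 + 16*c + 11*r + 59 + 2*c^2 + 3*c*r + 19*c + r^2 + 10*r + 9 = 2*c^2 + c*(3*r + 35) + r^2 + 21*r + 98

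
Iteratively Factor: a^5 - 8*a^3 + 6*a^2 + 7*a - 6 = (a + 1)*(a^4 - a^3 - 7*a^2 + 13*a - 6) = (a - 1)*(a + 1)*(a^3 - 7*a + 6) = (a - 1)^2*(a + 1)*(a^2 + a - 6) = (a - 2)*(a - 1)^2*(a + 1)*(a + 3)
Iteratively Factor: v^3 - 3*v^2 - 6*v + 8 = (v - 1)*(v^2 - 2*v - 8) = (v - 1)*(v + 2)*(v - 4)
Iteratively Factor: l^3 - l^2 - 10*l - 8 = (l - 4)*(l^2 + 3*l + 2) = (l - 4)*(l + 2)*(l + 1)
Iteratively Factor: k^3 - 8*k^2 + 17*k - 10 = (k - 1)*(k^2 - 7*k + 10) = (k - 5)*(k - 1)*(k - 2)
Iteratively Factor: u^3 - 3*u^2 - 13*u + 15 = (u - 5)*(u^2 + 2*u - 3) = (u - 5)*(u - 1)*(u + 3)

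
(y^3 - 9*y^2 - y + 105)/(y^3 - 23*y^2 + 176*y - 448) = (y^2 - 2*y - 15)/(y^2 - 16*y + 64)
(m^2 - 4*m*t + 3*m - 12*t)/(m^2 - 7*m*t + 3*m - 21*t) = (-m + 4*t)/(-m + 7*t)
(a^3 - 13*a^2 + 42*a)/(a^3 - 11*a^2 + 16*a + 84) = a/(a + 2)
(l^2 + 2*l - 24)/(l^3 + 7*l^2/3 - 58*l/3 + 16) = 3*(l - 4)/(3*l^2 - 11*l + 8)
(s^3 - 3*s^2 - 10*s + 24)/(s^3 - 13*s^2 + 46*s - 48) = (s^2 - s - 12)/(s^2 - 11*s + 24)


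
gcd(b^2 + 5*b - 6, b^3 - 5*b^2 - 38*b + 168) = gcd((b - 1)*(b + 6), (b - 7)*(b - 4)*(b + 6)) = b + 6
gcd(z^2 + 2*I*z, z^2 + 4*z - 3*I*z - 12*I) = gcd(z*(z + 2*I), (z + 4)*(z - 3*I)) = 1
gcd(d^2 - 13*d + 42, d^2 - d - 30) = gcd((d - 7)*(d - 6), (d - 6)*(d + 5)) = d - 6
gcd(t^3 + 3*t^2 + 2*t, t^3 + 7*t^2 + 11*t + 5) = t + 1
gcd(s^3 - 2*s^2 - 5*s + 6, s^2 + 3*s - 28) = 1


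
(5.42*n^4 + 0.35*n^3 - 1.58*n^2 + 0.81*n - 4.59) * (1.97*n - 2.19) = 10.6774*n^5 - 11.1803*n^4 - 3.8791*n^3 + 5.0559*n^2 - 10.8162*n + 10.0521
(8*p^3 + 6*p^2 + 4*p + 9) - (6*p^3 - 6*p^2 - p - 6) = 2*p^3 + 12*p^2 + 5*p + 15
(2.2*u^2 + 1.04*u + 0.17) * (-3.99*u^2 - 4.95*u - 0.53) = -8.778*u^4 - 15.0396*u^3 - 6.9923*u^2 - 1.3927*u - 0.0901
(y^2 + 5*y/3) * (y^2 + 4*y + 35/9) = y^4 + 17*y^3/3 + 95*y^2/9 + 175*y/27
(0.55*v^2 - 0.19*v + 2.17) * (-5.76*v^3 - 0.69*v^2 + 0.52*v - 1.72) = -3.168*v^5 + 0.7149*v^4 - 12.0821*v^3 - 2.5421*v^2 + 1.4552*v - 3.7324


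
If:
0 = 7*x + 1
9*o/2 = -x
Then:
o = 2/63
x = -1/7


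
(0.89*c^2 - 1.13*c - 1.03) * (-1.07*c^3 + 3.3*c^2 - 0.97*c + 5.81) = -0.9523*c^5 + 4.1461*c^4 - 3.4902*c^3 + 2.868*c^2 - 5.5662*c - 5.9843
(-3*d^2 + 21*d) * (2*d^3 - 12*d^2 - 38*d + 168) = -6*d^5 + 78*d^4 - 138*d^3 - 1302*d^2 + 3528*d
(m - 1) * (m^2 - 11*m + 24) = m^3 - 12*m^2 + 35*m - 24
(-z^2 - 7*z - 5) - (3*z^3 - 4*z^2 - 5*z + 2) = -3*z^3 + 3*z^2 - 2*z - 7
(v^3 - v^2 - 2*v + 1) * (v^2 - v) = v^5 - 2*v^4 - v^3 + 3*v^2 - v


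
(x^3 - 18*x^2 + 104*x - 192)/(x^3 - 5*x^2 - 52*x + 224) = (x - 6)/(x + 7)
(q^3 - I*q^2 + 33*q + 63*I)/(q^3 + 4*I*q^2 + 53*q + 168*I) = (q + 3*I)/(q + 8*I)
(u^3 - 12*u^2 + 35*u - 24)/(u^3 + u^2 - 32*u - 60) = (u^3 - 12*u^2 + 35*u - 24)/(u^3 + u^2 - 32*u - 60)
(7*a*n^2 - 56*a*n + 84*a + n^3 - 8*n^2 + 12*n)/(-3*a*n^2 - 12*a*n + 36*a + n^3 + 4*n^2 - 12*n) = (-7*a*n + 42*a - n^2 + 6*n)/(3*a*n + 18*a - n^2 - 6*n)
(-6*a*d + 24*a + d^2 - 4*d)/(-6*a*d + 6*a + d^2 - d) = (d - 4)/(d - 1)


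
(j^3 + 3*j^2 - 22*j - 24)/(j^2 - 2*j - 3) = (j^2 + 2*j - 24)/(j - 3)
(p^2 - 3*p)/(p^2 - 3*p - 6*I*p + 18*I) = p/(p - 6*I)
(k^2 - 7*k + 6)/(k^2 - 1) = (k - 6)/(k + 1)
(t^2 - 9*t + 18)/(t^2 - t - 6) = (t - 6)/(t + 2)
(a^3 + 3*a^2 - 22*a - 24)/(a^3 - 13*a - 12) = (a + 6)/(a + 3)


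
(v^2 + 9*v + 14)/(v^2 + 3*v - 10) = (v^2 + 9*v + 14)/(v^2 + 3*v - 10)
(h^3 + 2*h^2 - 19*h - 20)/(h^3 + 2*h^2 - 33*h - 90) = (h^2 - 3*h - 4)/(h^2 - 3*h - 18)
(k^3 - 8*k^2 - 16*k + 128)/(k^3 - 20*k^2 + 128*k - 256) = (k + 4)/(k - 8)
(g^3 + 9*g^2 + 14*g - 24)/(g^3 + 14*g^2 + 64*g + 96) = (g - 1)/(g + 4)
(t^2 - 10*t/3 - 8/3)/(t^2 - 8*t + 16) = (t + 2/3)/(t - 4)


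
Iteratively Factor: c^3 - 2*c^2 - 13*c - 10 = (c + 1)*(c^2 - 3*c - 10) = (c + 1)*(c + 2)*(c - 5)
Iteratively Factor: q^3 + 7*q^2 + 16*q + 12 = (q + 2)*(q^2 + 5*q + 6) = (q + 2)^2*(q + 3)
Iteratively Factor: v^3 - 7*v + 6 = (v - 1)*(v^2 + v - 6) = (v - 1)*(v + 3)*(v - 2)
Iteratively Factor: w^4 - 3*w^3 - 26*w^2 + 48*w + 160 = (w - 4)*(w^3 + w^2 - 22*w - 40) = (w - 4)*(w + 2)*(w^2 - w - 20) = (w - 4)*(w + 2)*(w + 4)*(w - 5)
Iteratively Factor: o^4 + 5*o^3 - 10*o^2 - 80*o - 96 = (o + 3)*(o^3 + 2*o^2 - 16*o - 32) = (o + 3)*(o + 4)*(o^2 - 2*o - 8) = (o + 2)*(o + 3)*(o + 4)*(o - 4)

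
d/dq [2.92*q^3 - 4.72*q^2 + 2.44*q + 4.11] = 8.76*q^2 - 9.44*q + 2.44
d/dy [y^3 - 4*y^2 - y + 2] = 3*y^2 - 8*y - 1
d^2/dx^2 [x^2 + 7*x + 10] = 2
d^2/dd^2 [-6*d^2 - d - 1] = -12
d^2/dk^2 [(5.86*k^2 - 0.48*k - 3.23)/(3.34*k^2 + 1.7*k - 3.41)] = (1.13686837721616e-13*k^4 - 77.2555360000001*k^3 + 184.255776*k^2 - 142.841112*k + 38.471288)/(37.259704*k^6 + 56.89356*k^5 - 85.163988*k^4 - 111.25888*k^3 + 86.948862*k^2 + 59.30331*k - 39.651821)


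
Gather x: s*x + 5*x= x*(s + 5)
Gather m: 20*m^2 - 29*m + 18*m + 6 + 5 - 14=20*m^2 - 11*m - 3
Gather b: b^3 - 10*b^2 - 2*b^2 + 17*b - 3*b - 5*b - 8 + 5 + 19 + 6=b^3 - 12*b^2 + 9*b + 22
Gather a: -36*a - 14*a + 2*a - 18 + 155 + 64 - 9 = 192 - 48*a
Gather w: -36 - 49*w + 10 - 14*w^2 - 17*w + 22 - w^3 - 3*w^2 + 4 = -w^3 - 17*w^2 - 66*w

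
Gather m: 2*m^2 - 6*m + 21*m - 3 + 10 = 2*m^2 + 15*m + 7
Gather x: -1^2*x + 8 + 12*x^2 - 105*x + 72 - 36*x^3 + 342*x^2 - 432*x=-36*x^3 + 354*x^2 - 538*x + 80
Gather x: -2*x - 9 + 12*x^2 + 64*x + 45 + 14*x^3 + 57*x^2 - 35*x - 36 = 14*x^3 + 69*x^2 + 27*x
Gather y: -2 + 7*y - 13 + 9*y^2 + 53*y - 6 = 9*y^2 + 60*y - 21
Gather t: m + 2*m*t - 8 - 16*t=m + t*(2*m - 16) - 8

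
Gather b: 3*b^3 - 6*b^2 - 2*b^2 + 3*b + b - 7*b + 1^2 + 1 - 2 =3*b^3 - 8*b^2 - 3*b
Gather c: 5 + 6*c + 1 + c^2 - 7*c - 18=c^2 - c - 12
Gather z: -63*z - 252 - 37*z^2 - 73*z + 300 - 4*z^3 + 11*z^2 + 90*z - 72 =-4*z^3 - 26*z^2 - 46*z - 24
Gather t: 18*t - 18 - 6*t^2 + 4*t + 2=-6*t^2 + 22*t - 16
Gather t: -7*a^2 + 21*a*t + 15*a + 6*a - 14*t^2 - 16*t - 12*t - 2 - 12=-7*a^2 + 21*a - 14*t^2 + t*(21*a - 28) - 14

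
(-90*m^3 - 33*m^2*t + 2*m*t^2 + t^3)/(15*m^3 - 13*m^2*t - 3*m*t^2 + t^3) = (-30*m^2 - m*t + t^2)/(5*m^2 - 6*m*t + t^2)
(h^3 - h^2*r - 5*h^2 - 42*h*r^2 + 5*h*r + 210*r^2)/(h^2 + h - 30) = (h^2 - h*r - 42*r^2)/(h + 6)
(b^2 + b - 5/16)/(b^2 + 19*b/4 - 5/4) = (b + 5/4)/(b + 5)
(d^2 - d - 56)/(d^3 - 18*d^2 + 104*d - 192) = (d + 7)/(d^2 - 10*d + 24)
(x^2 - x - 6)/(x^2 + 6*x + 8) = (x - 3)/(x + 4)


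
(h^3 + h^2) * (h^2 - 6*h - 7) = h^5 - 5*h^4 - 13*h^3 - 7*h^2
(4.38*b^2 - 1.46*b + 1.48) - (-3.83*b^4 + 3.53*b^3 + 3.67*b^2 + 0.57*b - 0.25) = 3.83*b^4 - 3.53*b^3 + 0.71*b^2 - 2.03*b + 1.73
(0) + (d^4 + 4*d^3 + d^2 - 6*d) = d^4 + 4*d^3 + d^2 - 6*d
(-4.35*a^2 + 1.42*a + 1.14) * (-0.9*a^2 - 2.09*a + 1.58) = 3.915*a^4 + 7.8135*a^3 - 10.8668*a^2 - 0.139*a + 1.8012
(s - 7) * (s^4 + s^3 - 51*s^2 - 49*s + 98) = s^5 - 6*s^4 - 58*s^3 + 308*s^2 + 441*s - 686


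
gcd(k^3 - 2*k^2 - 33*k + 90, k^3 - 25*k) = k - 5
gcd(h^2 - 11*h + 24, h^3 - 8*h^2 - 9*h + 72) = h^2 - 11*h + 24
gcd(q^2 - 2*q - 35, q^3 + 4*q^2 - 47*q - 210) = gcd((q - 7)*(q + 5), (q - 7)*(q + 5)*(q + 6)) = q^2 - 2*q - 35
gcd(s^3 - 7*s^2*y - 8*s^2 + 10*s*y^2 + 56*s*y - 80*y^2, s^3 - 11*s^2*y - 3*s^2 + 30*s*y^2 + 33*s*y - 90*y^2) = -s + 5*y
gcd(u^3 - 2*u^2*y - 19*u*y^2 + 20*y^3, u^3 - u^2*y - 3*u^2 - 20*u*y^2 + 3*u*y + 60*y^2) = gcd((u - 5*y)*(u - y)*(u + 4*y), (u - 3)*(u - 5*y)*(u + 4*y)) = -u^2 + u*y + 20*y^2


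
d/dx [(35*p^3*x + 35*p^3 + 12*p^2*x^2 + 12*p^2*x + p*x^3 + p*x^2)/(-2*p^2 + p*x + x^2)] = p*(-70*p^4 - 48*p^3*x - 59*p^3 - 29*p^2*x^2 - 74*p^2*x + 2*p*x^3 - 11*p*x^2 + x^4)/(4*p^4 - 4*p^3*x - 3*p^2*x^2 + 2*p*x^3 + x^4)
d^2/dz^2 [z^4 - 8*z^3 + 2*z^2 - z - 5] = 12*z^2 - 48*z + 4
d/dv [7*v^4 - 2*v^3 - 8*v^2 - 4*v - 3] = 28*v^3 - 6*v^2 - 16*v - 4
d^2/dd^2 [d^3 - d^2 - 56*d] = 6*d - 2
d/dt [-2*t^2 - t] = -4*t - 1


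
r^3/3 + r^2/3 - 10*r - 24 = (r/3 + 1)*(r - 6)*(r + 4)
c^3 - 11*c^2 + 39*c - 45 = (c - 5)*(c - 3)^2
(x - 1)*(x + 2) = x^2 + x - 2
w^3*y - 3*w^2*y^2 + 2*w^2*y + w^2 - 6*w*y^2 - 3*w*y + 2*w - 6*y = (w + 2)*(w - 3*y)*(w*y + 1)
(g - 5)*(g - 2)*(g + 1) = g^3 - 6*g^2 + 3*g + 10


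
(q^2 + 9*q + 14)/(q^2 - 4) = (q + 7)/(q - 2)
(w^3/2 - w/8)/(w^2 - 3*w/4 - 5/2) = (4*w^3 - w)/(8*w^2 - 6*w - 20)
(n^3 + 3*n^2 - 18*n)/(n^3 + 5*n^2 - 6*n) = (n - 3)/(n - 1)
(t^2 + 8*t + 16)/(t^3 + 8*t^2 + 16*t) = 1/t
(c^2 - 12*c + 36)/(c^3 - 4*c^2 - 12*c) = (c - 6)/(c*(c + 2))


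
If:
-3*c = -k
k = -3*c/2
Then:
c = 0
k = 0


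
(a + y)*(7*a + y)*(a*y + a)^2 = 7*a^4*y^2 + 14*a^4*y + 7*a^4 + 8*a^3*y^3 + 16*a^3*y^2 + 8*a^3*y + a^2*y^4 + 2*a^2*y^3 + a^2*y^2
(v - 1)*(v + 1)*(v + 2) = v^3 + 2*v^2 - v - 2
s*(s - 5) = s^2 - 5*s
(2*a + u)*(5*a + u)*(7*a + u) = 70*a^3 + 59*a^2*u + 14*a*u^2 + u^3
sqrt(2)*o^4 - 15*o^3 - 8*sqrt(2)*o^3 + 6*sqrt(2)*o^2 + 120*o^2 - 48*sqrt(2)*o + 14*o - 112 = (o - 8)*(o - 7*sqrt(2))*(o - sqrt(2))*(sqrt(2)*o + 1)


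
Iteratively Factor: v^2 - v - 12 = (v + 3)*(v - 4)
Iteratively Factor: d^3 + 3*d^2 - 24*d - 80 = (d + 4)*(d^2 - d - 20) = (d + 4)^2*(d - 5)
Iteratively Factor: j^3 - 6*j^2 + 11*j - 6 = (j - 3)*(j^2 - 3*j + 2) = (j - 3)*(j - 2)*(j - 1)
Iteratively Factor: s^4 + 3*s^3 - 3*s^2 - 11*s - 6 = (s + 1)*(s^3 + 2*s^2 - 5*s - 6) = (s + 1)^2*(s^2 + s - 6) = (s - 2)*(s + 1)^2*(s + 3)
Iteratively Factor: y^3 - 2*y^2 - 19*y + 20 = (y - 1)*(y^2 - y - 20) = (y - 1)*(y + 4)*(y - 5)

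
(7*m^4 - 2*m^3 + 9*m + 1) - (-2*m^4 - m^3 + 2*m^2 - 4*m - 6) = 9*m^4 - m^3 - 2*m^2 + 13*m + 7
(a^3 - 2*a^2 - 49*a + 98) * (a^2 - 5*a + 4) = a^5 - 7*a^4 - 35*a^3 + 335*a^2 - 686*a + 392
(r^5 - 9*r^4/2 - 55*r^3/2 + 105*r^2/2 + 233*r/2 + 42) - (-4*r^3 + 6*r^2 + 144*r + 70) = r^5 - 9*r^4/2 - 47*r^3/2 + 93*r^2/2 - 55*r/2 - 28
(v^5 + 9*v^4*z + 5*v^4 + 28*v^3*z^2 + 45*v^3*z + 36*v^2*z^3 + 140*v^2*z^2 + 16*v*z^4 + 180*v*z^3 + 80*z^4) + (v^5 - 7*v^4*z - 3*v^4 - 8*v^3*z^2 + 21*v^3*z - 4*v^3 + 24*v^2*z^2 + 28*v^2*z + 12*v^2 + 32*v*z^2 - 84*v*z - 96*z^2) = 2*v^5 + 2*v^4*z + 2*v^4 + 20*v^3*z^2 + 66*v^3*z - 4*v^3 + 36*v^2*z^3 + 164*v^2*z^2 + 28*v^2*z + 12*v^2 + 16*v*z^4 + 180*v*z^3 + 32*v*z^2 - 84*v*z + 80*z^4 - 96*z^2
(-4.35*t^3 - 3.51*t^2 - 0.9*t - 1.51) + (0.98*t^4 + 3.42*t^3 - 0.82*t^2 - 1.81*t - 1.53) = 0.98*t^4 - 0.93*t^3 - 4.33*t^2 - 2.71*t - 3.04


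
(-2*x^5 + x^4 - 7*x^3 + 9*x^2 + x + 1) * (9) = -18*x^5 + 9*x^4 - 63*x^3 + 81*x^2 + 9*x + 9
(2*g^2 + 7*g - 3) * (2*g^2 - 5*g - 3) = 4*g^4 + 4*g^3 - 47*g^2 - 6*g + 9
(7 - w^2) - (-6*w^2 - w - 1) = 5*w^2 + w + 8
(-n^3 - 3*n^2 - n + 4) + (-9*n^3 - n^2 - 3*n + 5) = -10*n^3 - 4*n^2 - 4*n + 9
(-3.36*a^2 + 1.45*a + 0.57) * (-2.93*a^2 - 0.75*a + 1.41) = 9.8448*a^4 - 1.7285*a^3 - 7.4952*a^2 + 1.617*a + 0.8037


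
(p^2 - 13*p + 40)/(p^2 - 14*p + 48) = (p - 5)/(p - 6)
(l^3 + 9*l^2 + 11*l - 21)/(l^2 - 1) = (l^2 + 10*l + 21)/(l + 1)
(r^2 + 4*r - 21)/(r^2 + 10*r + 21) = (r - 3)/(r + 3)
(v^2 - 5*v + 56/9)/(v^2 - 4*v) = (v^2 - 5*v + 56/9)/(v*(v - 4))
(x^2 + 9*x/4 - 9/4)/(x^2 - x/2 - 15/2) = (-4*x^2 - 9*x + 9)/(2*(-2*x^2 + x + 15))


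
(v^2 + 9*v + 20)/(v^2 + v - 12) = (v + 5)/(v - 3)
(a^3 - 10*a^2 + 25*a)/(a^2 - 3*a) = (a^2 - 10*a + 25)/(a - 3)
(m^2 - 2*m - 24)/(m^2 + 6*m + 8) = (m - 6)/(m + 2)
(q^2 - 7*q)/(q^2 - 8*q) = (q - 7)/(q - 8)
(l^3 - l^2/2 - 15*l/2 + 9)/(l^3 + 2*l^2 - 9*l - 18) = (l^2 - 7*l/2 + 3)/(l^2 - l - 6)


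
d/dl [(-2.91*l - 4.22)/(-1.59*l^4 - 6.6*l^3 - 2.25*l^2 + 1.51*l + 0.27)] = (-13.8807*l^4 - 65.2512*l^3 - 90.1035*l^2 - 18.99*l + 5.5865)/(2.5281*l^8 + 20.988*l^7 + 50.715*l^6 + 24.8982*l^5 - 15.7281*l^4 - 10.359*l^3 + 1.0651*l^2 + 0.8154*l + 0.0729)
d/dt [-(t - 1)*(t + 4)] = -2*t - 3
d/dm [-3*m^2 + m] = 1 - 6*m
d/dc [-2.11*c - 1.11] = -2.11000000000000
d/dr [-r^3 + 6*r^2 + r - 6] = -3*r^2 + 12*r + 1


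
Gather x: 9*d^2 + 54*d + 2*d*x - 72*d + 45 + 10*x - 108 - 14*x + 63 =9*d^2 - 18*d + x*(2*d - 4)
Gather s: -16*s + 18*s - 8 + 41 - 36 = 2*s - 3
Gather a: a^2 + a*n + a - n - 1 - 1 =a^2 + a*(n + 1) - n - 2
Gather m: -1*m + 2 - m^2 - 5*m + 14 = -m^2 - 6*m + 16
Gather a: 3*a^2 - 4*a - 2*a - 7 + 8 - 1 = 3*a^2 - 6*a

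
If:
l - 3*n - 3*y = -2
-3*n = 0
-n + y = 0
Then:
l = -2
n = 0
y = 0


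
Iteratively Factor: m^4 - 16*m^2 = (m + 4)*(m^3 - 4*m^2) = (m - 4)*(m + 4)*(m^2) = m*(m - 4)*(m + 4)*(m)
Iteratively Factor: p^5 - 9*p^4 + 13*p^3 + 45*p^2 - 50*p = (p + 2)*(p^4 - 11*p^3 + 35*p^2 - 25*p) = (p - 5)*(p + 2)*(p^3 - 6*p^2 + 5*p) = p*(p - 5)*(p + 2)*(p^2 - 6*p + 5) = p*(p - 5)^2*(p + 2)*(p - 1)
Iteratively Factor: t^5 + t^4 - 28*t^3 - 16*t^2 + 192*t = (t + 4)*(t^4 - 3*t^3 - 16*t^2 + 48*t) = t*(t + 4)*(t^3 - 3*t^2 - 16*t + 48) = t*(t - 3)*(t + 4)*(t^2 - 16) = t*(t - 3)*(t + 4)^2*(t - 4)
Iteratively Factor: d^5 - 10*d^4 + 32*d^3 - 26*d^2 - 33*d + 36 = (d - 4)*(d^4 - 6*d^3 + 8*d^2 + 6*d - 9) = (d - 4)*(d - 1)*(d^3 - 5*d^2 + 3*d + 9) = (d - 4)*(d - 3)*(d - 1)*(d^2 - 2*d - 3) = (d - 4)*(d - 3)^2*(d - 1)*(d + 1)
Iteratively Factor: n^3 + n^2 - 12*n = (n - 3)*(n^2 + 4*n) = n*(n - 3)*(n + 4)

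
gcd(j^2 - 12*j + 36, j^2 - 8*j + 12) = j - 6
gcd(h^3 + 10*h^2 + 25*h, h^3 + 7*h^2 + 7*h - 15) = h + 5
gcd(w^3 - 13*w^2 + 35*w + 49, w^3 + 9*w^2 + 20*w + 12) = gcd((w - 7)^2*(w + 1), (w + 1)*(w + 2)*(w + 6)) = w + 1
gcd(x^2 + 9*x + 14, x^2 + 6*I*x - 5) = 1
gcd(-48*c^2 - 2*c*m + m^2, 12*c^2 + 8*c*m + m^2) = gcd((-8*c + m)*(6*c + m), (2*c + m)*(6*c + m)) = 6*c + m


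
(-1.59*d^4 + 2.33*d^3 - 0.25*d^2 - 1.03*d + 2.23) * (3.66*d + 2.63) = -5.8194*d^5 + 4.3461*d^4 + 5.2129*d^3 - 4.4273*d^2 + 5.4529*d + 5.8649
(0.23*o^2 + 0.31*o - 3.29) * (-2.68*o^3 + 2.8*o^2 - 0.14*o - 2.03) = -0.6164*o^5 - 0.1868*o^4 + 9.653*o^3 - 9.7223*o^2 - 0.1687*o + 6.6787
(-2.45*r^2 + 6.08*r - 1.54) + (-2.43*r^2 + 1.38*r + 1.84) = -4.88*r^2 + 7.46*r + 0.3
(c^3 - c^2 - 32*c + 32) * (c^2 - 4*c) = c^5 - 5*c^4 - 28*c^3 + 160*c^2 - 128*c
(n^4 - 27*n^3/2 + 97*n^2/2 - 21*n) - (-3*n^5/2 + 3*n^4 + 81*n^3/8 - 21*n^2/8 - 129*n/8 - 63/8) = 3*n^5/2 - 2*n^4 - 189*n^3/8 + 409*n^2/8 - 39*n/8 + 63/8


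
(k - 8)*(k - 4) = k^2 - 12*k + 32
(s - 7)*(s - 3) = s^2 - 10*s + 21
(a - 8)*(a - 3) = a^2 - 11*a + 24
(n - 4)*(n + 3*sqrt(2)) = n^2 - 4*n + 3*sqrt(2)*n - 12*sqrt(2)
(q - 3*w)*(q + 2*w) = q^2 - q*w - 6*w^2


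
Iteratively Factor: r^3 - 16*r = (r - 4)*(r^2 + 4*r) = r*(r - 4)*(r + 4)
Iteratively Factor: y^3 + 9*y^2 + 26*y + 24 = (y + 4)*(y^2 + 5*y + 6) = (y + 2)*(y + 4)*(y + 3)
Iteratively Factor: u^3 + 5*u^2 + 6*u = (u + 3)*(u^2 + 2*u) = u*(u + 3)*(u + 2)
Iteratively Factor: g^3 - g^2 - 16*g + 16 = (g - 1)*(g^2 - 16) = (g - 4)*(g - 1)*(g + 4)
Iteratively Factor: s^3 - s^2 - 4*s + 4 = (s - 2)*(s^2 + s - 2) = (s - 2)*(s + 2)*(s - 1)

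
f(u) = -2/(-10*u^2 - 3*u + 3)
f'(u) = -2*(20*u + 3)/(-10*u^2 - 3*u + 3)^2 = 2*(-20*u - 3)/(10*u^2 + 3*u - 3)^2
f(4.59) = 0.01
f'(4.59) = -0.00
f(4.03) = 0.01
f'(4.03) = -0.01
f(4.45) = 0.01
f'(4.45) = -0.00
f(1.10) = 0.16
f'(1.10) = -0.33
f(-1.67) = 0.10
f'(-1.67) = 0.15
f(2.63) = 0.03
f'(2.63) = -0.02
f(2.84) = 0.02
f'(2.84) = -0.02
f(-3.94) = 0.01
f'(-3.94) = 0.01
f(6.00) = 0.01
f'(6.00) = 0.00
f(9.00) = 0.00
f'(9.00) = 0.00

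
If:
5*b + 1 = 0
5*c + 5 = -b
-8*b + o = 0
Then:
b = -1/5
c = -24/25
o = -8/5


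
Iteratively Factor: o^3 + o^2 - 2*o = (o + 2)*(o^2 - o) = o*(o + 2)*(o - 1)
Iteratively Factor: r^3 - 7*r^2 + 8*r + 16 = (r + 1)*(r^2 - 8*r + 16) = (r - 4)*(r + 1)*(r - 4)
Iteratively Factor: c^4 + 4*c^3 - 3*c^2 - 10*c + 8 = (c - 1)*(c^3 + 5*c^2 + 2*c - 8) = (c - 1)*(c + 4)*(c^2 + c - 2) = (c - 1)^2*(c + 4)*(c + 2)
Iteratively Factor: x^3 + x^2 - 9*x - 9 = (x + 1)*(x^2 - 9) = (x - 3)*(x + 1)*(x + 3)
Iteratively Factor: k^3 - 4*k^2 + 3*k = (k - 3)*(k^2 - k) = (k - 3)*(k - 1)*(k)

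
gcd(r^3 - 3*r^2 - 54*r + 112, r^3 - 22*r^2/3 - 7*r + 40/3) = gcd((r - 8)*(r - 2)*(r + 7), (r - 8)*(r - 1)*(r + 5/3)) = r - 8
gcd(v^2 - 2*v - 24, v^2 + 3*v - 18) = 1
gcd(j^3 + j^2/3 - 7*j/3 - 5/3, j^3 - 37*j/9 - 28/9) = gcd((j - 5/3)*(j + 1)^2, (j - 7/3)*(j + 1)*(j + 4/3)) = j + 1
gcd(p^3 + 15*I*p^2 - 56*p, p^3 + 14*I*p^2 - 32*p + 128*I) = p + 8*I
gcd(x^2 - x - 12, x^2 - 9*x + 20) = x - 4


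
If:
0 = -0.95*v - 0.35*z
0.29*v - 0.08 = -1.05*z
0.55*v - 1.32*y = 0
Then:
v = -0.03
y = -0.01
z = 0.08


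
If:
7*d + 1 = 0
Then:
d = -1/7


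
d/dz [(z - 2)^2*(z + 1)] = 3*z*(z - 2)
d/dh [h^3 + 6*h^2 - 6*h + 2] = 3*h^2 + 12*h - 6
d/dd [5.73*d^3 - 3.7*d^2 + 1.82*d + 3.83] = 17.19*d^2 - 7.4*d + 1.82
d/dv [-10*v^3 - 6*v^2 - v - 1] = -30*v^2 - 12*v - 1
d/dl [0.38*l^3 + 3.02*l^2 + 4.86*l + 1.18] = 1.14*l^2 + 6.04*l + 4.86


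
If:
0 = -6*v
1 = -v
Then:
No Solution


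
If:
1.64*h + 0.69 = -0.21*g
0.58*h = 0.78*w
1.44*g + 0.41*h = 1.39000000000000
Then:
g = 1.13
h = -0.56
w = -0.42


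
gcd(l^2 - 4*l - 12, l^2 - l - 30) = l - 6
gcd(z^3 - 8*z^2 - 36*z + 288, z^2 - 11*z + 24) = z - 8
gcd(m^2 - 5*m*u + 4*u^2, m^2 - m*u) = -m + u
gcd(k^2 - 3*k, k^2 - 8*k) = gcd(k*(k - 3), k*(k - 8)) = k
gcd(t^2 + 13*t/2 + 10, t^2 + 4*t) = t + 4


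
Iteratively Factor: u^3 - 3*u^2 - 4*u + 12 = (u + 2)*(u^2 - 5*u + 6) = (u - 2)*(u + 2)*(u - 3)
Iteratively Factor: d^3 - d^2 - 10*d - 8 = (d + 1)*(d^2 - 2*d - 8) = (d + 1)*(d + 2)*(d - 4)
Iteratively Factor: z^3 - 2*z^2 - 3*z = (z)*(z^2 - 2*z - 3) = z*(z - 3)*(z + 1)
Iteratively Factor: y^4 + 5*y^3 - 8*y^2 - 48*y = (y - 3)*(y^3 + 8*y^2 + 16*y) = y*(y - 3)*(y^2 + 8*y + 16) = y*(y - 3)*(y + 4)*(y + 4)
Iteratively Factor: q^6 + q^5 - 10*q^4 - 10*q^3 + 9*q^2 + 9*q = (q)*(q^5 + q^4 - 10*q^3 - 10*q^2 + 9*q + 9) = q*(q - 1)*(q^4 + 2*q^3 - 8*q^2 - 18*q - 9) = q*(q - 1)*(q + 3)*(q^3 - q^2 - 5*q - 3) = q*(q - 3)*(q - 1)*(q + 3)*(q^2 + 2*q + 1) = q*(q - 3)*(q - 1)*(q + 1)*(q + 3)*(q + 1)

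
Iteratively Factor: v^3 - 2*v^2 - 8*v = (v + 2)*(v^2 - 4*v) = (v - 4)*(v + 2)*(v)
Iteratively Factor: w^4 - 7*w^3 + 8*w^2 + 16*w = (w - 4)*(w^3 - 3*w^2 - 4*w) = (w - 4)^2*(w^2 + w) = w*(w - 4)^2*(w + 1)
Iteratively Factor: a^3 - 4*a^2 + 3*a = (a)*(a^2 - 4*a + 3) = a*(a - 3)*(a - 1)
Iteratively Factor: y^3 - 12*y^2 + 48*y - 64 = (y - 4)*(y^2 - 8*y + 16) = (y - 4)^2*(y - 4)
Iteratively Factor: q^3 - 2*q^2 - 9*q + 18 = (q - 2)*(q^2 - 9) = (q - 3)*(q - 2)*(q + 3)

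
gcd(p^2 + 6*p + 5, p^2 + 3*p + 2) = p + 1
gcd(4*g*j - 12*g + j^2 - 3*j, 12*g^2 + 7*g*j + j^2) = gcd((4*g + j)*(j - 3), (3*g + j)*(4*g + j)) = 4*g + j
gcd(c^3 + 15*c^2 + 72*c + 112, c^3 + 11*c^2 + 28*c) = c^2 + 11*c + 28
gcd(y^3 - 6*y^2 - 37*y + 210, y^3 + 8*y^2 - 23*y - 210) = y^2 + y - 30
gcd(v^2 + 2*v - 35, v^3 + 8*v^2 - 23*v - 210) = v^2 + 2*v - 35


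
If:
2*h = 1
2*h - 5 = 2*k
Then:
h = 1/2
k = -2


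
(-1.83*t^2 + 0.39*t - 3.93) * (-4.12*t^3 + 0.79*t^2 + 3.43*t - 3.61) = 7.5396*t^5 - 3.0525*t^4 + 10.2228*t^3 + 4.8393*t^2 - 14.8878*t + 14.1873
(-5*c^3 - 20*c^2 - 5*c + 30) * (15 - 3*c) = 15*c^4 - 15*c^3 - 285*c^2 - 165*c + 450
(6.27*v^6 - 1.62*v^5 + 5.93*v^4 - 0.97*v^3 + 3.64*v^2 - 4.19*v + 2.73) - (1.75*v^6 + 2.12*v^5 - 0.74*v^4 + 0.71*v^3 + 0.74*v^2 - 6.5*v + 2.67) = 4.52*v^6 - 3.74*v^5 + 6.67*v^4 - 1.68*v^3 + 2.9*v^2 + 2.31*v + 0.0600000000000001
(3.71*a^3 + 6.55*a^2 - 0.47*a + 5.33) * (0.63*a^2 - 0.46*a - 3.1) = 2.3373*a^5 + 2.4199*a^4 - 14.8101*a^3 - 16.7309*a^2 - 0.9948*a - 16.523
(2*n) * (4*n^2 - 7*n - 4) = 8*n^3 - 14*n^2 - 8*n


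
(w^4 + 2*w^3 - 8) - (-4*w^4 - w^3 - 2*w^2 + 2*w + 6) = 5*w^4 + 3*w^3 + 2*w^2 - 2*w - 14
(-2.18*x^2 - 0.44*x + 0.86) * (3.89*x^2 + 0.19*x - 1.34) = -8.4802*x^4 - 2.1258*x^3 + 6.183*x^2 + 0.753*x - 1.1524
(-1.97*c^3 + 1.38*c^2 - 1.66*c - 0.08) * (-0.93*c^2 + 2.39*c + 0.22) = 1.8321*c^5 - 5.9917*c^4 + 4.4086*c^3 - 3.5894*c^2 - 0.5564*c - 0.0176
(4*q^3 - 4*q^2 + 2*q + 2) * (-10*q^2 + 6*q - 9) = -40*q^5 + 64*q^4 - 80*q^3 + 28*q^2 - 6*q - 18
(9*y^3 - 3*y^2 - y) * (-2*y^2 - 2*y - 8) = -18*y^5 - 12*y^4 - 64*y^3 + 26*y^2 + 8*y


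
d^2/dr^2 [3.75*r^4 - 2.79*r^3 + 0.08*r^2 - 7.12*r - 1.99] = 45.0*r^2 - 16.74*r + 0.16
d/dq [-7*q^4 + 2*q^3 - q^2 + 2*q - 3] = -28*q^3 + 6*q^2 - 2*q + 2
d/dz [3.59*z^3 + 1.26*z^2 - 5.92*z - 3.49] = 10.77*z^2 + 2.52*z - 5.92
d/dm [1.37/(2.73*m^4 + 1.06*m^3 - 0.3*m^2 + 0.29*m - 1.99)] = (-14.9604*m^3 - 4.3566*m^2 + 0.822*m - 0.3973)/(2.73*m^4 + 1.06*m^3 - 0.3*m^2 + 0.29*m - 1.99)^2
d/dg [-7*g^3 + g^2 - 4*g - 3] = -21*g^2 + 2*g - 4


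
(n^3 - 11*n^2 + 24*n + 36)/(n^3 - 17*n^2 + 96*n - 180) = (n + 1)/(n - 5)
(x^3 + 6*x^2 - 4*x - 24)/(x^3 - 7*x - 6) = (x^2 + 4*x - 12)/(x^2 - 2*x - 3)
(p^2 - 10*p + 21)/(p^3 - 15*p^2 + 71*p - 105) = 1/(p - 5)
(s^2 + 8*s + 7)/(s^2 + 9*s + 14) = (s + 1)/(s + 2)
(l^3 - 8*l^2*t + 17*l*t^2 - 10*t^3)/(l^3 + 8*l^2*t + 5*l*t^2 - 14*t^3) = (l^2 - 7*l*t + 10*t^2)/(l^2 + 9*l*t + 14*t^2)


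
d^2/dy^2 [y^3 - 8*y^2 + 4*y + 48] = 6*y - 16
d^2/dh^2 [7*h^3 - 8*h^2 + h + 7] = 42*h - 16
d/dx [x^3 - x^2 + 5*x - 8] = 3*x^2 - 2*x + 5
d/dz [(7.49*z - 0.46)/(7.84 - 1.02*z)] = (59.417448*z - 456.698816)/(1.02*z - 7.84)^3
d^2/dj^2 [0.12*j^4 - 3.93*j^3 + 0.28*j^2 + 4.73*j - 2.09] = 1.44*j^2 - 23.58*j + 0.56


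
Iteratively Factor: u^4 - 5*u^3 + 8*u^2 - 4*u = (u - 1)*(u^3 - 4*u^2 + 4*u) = u*(u - 1)*(u^2 - 4*u + 4) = u*(u - 2)*(u - 1)*(u - 2)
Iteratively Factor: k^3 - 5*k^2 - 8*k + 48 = (k - 4)*(k^2 - k - 12) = (k - 4)^2*(k + 3)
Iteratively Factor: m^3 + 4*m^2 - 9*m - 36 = (m + 4)*(m^2 - 9) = (m + 3)*(m + 4)*(m - 3)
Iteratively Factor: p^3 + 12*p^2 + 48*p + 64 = (p + 4)*(p^2 + 8*p + 16) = (p + 4)^2*(p + 4)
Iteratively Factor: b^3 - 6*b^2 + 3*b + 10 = (b + 1)*(b^2 - 7*b + 10) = (b - 2)*(b + 1)*(b - 5)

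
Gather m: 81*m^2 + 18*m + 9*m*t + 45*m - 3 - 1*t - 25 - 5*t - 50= 81*m^2 + m*(9*t + 63) - 6*t - 78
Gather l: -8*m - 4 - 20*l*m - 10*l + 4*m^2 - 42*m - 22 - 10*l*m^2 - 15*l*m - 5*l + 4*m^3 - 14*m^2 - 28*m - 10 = l*(-10*m^2 - 35*m - 15) + 4*m^3 - 10*m^2 - 78*m - 36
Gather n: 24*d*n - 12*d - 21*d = 24*d*n - 33*d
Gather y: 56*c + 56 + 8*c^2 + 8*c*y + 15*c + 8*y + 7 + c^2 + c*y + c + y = 9*c^2 + 72*c + y*(9*c + 9) + 63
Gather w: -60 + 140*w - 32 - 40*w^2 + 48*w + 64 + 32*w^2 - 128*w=-8*w^2 + 60*w - 28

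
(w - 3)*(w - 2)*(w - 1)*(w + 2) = w^4 - 4*w^3 - w^2 + 16*w - 12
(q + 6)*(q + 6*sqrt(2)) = q^2 + 6*q + 6*sqrt(2)*q + 36*sqrt(2)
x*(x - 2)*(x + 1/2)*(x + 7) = x^4 + 11*x^3/2 - 23*x^2/2 - 7*x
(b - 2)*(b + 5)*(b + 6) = b^3 + 9*b^2 + 8*b - 60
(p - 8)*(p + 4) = p^2 - 4*p - 32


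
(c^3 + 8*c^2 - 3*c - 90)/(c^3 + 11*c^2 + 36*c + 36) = (c^2 + 2*c - 15)/(c^2 + 5*c + 6)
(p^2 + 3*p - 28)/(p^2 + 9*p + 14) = (p - 4)/(p + 2)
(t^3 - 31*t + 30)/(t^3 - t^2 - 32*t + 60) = (t - 1)/(t - 2)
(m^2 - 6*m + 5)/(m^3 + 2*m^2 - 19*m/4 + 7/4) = 4*(m - 5)/(4*m^2 + 12*m - 7)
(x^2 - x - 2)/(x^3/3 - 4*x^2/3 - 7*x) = 3*(-x^2 + x + 2)/(x*(-x^2 + 4*x + 21))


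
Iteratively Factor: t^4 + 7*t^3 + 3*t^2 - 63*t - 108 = (t + 4)*(t^3 + 3*t^2 - 9*t - 27) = (t + 3)*(t + 4)*(t^2 - 9) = (t - 3)*(t + 3)*(t + 4)*(t + 3)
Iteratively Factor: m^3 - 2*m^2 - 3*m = (m - 3)*(m^2 + m) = (m - 3)*(m + 1)*(m)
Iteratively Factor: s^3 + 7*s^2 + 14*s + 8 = (s + 1)*(s^2 + 6*s + 8) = (s + 1)*(s + 4)*(s + 2)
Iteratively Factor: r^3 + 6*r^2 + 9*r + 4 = (r + 1)*(r^2 + 5*r + 4) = (r + 1)*(r + 4)*(r + 1)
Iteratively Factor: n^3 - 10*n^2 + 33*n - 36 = (n - 3)*(n^2 - 7*n + 12) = (n - 4)*(n - 3)*(n - 3)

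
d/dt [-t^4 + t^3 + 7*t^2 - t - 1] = -4*t^3 + 3*t^2 + 14*t - 1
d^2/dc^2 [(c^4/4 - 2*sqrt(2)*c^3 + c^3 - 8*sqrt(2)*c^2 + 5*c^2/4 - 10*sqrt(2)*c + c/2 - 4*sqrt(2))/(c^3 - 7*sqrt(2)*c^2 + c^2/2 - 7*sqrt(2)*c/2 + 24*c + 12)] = (-139*c^6 - 14*sqrt(2)*c^6 - 1212*c^5 - 45*sqrt(2)*c^5 + 8730*c^4 + 7914*sqrt(2)*c^4 - 11921*sqrt(2)*c^3 - 13370*c^3 - 34272*sqrt(2)*c^2 - 36072*c^2 - 18336*sqrt(2)*c - 8688*c - 10064*sqrt(2) - 2112)/(8*c^9 - 168*sqrt(2)*c^8 + 12*c^8 - 252*sqrt(2)*c^7 + 2934*c^7 - 13678*sqrt(2)*c^6 + 4393*c^6 - 20349*sqrt(2)*c^5 + 72468*c^5 - 106932*sqrt(2)*c^4 + 105774*c^4 - 146846*sqrt(2)*c^3 + 163296*c^3 - 72576*sqrt(2)*c^2 + 174672*c^2 - 12096*sqrt(2)*c + 82944*c + 13824)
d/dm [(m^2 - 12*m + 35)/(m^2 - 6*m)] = 2*(3*m^2 - 35*m + 105)/(m^2*(m^2 - 12*m + 36))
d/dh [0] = 0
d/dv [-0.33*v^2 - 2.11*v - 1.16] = -0.66*v - 2.11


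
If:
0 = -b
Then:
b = 0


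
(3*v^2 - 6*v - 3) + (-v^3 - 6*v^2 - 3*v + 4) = -v^3 - 3*v^2 - 9*v + 1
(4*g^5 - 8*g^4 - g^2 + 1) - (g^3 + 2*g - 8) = 4*g^5 - 8*g^4 - g^3 - g^2 - 2*g + 9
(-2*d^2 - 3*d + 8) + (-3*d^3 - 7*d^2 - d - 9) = -3*d^3 - 9*d^2 - 4*d - 1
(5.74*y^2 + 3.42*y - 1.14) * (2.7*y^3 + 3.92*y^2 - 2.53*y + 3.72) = 15.498*y^5 + 31.7348*y^4 - 4.1938*y^3 + 8.2314*y^2 + 15.6066*y - 4.2408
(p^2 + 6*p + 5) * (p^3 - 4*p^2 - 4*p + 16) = p^5 + 2*p^4 - 23*p^3 - 28*p^2 + 76*p + 80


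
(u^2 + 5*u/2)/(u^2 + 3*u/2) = (2*u + 5)/(2*u + 3)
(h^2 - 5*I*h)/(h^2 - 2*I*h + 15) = h/(h + 3*I)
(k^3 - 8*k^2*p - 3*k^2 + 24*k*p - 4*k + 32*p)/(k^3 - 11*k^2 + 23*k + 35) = (k^2 - 8*k*p - 4*k + 32*p)/(k^2 - 12*k + 35)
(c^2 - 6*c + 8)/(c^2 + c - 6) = (c - 4)/(c + 3)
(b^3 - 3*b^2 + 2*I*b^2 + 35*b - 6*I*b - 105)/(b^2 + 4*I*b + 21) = (b^2 - b*(3 + 5*I) + 15*I)/(b - 3*I)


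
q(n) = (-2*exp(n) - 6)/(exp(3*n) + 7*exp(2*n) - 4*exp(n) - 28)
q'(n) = (-2*exp(n) - 6)*(-3*exp(3*n) - 14*exp(2*n) + 4*exp(n))/(exp(3*n) + 7*exp(2*n) - 4*exp(n) - 28)^2 - 2*exp(n)/(exp(3*n) + 7*exp(2*n) - 4*exp(n) - 28)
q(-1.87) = 0.22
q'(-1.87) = 0.01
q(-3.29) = 0.22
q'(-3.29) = 0.00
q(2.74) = -0.01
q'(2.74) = 0.01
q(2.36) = -0.01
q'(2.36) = 0.03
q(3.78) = -0.00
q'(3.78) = 0.00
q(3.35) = -0.00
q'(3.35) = 0.00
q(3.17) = -0.00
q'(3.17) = 0.01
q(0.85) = -0.78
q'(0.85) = 5.62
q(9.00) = 0.00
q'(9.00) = 0.00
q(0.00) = 0.33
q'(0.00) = 0.26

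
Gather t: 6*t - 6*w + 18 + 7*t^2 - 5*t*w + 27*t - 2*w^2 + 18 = 7*t^2 + t*(33 - 5*w) - 2*w^2 - 6*w + 36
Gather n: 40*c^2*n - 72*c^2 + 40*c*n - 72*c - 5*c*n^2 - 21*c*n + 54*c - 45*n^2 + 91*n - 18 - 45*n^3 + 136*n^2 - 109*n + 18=-72*c^2 - 18*c - 45*n^3 + n^2*(91 - 5*c) + n*(40*c^2 + 19*c - 18)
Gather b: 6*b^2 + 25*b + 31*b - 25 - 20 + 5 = 6*b^2 + 56*b - 40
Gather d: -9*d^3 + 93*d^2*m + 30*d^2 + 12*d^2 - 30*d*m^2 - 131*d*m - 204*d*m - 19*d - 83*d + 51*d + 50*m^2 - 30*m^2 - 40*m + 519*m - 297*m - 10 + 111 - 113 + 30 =-9*d^3 + d^2*(93*m + 42) + d*(-30*m^2 - 335*m - 51) + 20*m^2 + 182*m + 18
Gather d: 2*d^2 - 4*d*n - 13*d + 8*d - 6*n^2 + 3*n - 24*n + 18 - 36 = 2*d^2 + d*(-4*n - 5) - 6*n^2 - 21*n - 18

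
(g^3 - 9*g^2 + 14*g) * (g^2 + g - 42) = g^5 - 8*g^4 - 37*g^3 + 392*g^2 - 588*g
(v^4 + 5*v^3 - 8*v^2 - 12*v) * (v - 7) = v^5 - 2*v^4 - 43*v^3 + 44*v^2 + 84*v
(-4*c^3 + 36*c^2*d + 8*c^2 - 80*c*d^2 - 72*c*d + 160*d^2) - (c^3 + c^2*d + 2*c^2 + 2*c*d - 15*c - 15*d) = -5*c^3 + 35*c^2*d + 6*c^2 - 80*c*d^2 - 74*c*d + 15*c + 160*d^2 + 15*d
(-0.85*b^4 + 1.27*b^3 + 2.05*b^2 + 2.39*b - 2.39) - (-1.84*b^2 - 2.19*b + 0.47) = -0.85*b^4 + 1.27*b^3 + 3.89*b^2 + 4.58*b - 2.86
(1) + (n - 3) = n - 2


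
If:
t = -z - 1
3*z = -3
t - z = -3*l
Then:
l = -1/3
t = 0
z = -1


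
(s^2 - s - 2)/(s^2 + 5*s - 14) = (s + 1)/(s + 7)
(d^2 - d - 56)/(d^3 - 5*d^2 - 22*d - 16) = (d + 7)/(d^2 + 3*d + 2)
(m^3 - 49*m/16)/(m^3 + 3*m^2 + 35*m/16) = (4*m - 7)/(4*m + 5)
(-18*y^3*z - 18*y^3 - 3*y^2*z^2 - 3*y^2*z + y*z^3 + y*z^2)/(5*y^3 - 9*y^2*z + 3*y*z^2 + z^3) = y*(-18*y^2*z - 18*y^2 - 3*y*z^2 - 3*y*z + z^3 + z^2)/(5*y^3 - 9*y^2*z + 3*y*z^2 + z^3)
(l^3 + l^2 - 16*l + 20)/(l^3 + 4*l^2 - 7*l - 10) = (l - 2)/(l + 1)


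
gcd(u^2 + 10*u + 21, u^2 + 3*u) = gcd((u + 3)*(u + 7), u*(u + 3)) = u + 3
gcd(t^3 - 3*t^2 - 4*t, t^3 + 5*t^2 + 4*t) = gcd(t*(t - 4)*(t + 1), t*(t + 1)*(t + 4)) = t^2 + t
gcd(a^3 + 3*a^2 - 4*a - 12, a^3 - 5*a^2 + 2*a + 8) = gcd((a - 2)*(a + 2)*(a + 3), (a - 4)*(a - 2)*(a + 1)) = a - 2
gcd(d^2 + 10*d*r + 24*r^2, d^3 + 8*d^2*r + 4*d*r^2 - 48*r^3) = d^2 + 10*d*r + 24*r^2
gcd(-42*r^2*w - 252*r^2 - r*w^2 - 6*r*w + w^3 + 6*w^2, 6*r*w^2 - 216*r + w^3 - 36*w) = 6*r*w + 36*r + w^2 + 6*w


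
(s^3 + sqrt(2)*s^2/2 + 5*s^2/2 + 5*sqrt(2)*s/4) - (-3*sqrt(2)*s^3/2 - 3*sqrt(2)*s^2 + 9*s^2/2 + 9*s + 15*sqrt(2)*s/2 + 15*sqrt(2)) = s^3 + 3*sqrt(2)*s^3/2 - 2*s^2 + 7*sqrt(2)*s^2/2 - 9*s - 25*sqrt(2)*s/4 - 15*sqrt(2)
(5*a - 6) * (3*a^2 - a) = 15*a^3 - 23*a^2 + 6*a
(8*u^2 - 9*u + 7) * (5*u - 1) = 40*u^3 - 53*u^2 + 44*u - 7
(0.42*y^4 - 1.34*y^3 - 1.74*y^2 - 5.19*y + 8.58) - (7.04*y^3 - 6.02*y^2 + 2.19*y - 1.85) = 0.42*y^4 - 8.38*y^3 + 4.28*y^2 - 7.38*y + 10.43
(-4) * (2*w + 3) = -8*w - 12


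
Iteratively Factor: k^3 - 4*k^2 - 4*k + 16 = (k - 2)*(k^2 - 2*k - 8) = (k - 2)*(k + 2)*(k - 4)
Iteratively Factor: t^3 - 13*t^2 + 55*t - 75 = (t - 5)*(t^2 - 8*t + 15) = (t - 5)*(t - 3)*(t - 5)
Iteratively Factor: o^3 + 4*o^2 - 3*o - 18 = (o + 3)*(o^2 + o - 6) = (o + 3)^2*(o - 2)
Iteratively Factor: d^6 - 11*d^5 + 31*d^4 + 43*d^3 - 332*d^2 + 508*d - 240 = (d - 2)*(d^5 - 9*d^4 + 13*d^3 + 69*d^2 - 194*d + 120) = (d - 2)*(d - 1)*(d^4 - 8*d^3 + 5*d^2 + 74*d - 120) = (d - 5)*(d - 2)*(d - 1)*(d^3 - 3*d^2 - 10*d + 24) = (d - 5)*(d - 2)^2*(d - 1)*(d^2 - d - 12) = (d - 5)*(d - 4)*(d - 2)^2*(d - 1)*(d + 3)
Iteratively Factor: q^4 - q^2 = (q)*(q^3 - q) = q*(q - 1)*(q^2 + q) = q*(q - 1)*(q + 1)*(q)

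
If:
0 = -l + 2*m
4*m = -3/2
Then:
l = -3/4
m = -3/8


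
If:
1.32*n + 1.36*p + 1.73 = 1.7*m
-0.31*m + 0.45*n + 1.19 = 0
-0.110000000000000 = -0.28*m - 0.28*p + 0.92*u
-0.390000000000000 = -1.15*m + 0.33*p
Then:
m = 0.85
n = -2.06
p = 1.79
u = 0.68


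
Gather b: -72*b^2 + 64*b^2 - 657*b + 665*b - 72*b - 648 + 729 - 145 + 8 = -8*b^2 - 64*b - 56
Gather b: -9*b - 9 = -9*b - 9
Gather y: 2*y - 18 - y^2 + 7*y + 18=-y^2 + 9*y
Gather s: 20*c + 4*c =24*c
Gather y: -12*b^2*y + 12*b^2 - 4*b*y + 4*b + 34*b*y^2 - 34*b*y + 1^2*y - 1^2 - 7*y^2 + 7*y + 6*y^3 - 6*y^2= 12*b^2 + 4*b + 6*y^3 + y^2*(34*b - 13) + y*(-12*b^2 - 38*b + 8) - 1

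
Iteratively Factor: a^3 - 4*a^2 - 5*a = (a + 1)*(a^2 - 5*a) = a*(a + 1)*(a - 5)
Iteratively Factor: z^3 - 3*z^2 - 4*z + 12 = (z - 2)*(z^2 - z - 6) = (z - 3)*(z - 2)*(z + 2)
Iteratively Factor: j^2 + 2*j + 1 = (j + 1)*(j + 1)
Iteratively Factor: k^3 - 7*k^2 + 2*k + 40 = (k + 2)*(k^2 - 9*k + 20) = (k - 4)*(k + 2)*(k - 5)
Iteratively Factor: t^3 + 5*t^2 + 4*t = (t + 4)*(t^2 + t) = t*(t + 4)*(t + 1)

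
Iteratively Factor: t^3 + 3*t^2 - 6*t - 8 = (t + 4)*(t^2 - t - 2) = (t - 2)*(t + 4)*(t + 1)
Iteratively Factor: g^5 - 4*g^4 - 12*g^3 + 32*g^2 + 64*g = (g)*(g^4 - 4*g^3 - 12*g^2 + 32*g + 64) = g*(g + 2)*(g^3 - 6*g^2 + 32) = g*(g + 2)^2*(g^2 - 8*g + 16) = g*(g - 4)*(g + 2)^2*(g - 4)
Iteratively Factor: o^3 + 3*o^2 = (o)*(o^2 + 3*o) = o*(o + 3)*(o)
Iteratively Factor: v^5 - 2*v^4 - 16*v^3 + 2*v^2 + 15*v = (v + 3)*(v^4 - 5*v^3 - v^2 + 5*v) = (v - 1)*(v + 3)*(v^3 - 4*v^2 - 5*v) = (v - 5)*(v - 1)*(v + 3)*(v^2 + v) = v*(v - 5)*(v - 1)*(v + 3)*(v + 1)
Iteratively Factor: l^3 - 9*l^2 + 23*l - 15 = (l - 1)*(l^2 - 8*l + 15) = (l - 3)*(l - 1)*(l - 5)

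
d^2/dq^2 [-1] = 0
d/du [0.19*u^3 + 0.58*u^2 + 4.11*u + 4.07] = 0.57*u^2 + 1.16*u + 4.11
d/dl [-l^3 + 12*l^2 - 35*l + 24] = -3*l^2 + 24*l - 35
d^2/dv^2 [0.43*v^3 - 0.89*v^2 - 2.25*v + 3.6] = 2.58*v - 1.78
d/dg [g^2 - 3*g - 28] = 2*g - 3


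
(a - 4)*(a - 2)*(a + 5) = a^3 - a^2 - 22*a + 40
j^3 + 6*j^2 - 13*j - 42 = (j - 3)*(j + 2)*(j + 7)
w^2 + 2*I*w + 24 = (w - 4*I)*(w + 6*I)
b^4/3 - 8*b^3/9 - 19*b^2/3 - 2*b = b*(b/3 + 1)*(b - 6)*(b + 1/3)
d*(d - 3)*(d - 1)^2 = d^4 - 5*d^3 + 7*d^2 - 3*d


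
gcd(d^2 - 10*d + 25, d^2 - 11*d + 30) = d - 5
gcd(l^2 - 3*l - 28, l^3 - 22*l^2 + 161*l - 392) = l - 7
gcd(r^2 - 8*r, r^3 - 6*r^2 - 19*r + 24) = r - 8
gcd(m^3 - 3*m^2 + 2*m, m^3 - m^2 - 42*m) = m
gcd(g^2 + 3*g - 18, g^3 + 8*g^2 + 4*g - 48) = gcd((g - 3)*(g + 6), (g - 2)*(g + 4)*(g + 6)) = g + 6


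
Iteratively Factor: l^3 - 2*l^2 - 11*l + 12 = (l + 3)*(l^2 - 5*l + 4) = (l - 4)*(l + 3)*(l - 1)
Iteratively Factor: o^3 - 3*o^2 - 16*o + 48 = (o - 4)*(o^2 + o - 12) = (o - 4)*(o + 4)*(o - 3)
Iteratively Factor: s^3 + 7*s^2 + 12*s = (s + 4)*(s^2 + 3*s) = s*(s + 4)*(s + 3)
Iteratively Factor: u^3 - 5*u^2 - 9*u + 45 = (u - 3)*(u^2 - 2*u - 15) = (u - 3)*(u + 3)*(u - 5)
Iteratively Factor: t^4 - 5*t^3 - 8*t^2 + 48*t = (t)*(t^3 - 5*t^2 - 8*t + 48) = t*(t + 3)*(t^2 - 8*t + 16) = t*(t - 4)*(t + 3)*(t - 4)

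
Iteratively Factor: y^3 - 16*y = (y + 4)*(y^2 - 4*y) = y*(y + 4)*(y - 4)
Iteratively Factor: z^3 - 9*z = (z)*(z^2 - 9) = z*(z - 3)*(z + 3)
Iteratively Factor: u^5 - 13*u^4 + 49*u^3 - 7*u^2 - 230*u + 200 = (u + 2)*(u^4 - 15*u^3 + 79*u^2 - 165*u + 100) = (u - 1)*(u + 2)*(u^3 - 14*u^2 + 65*u - 100) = (u - 4)*(u - 1)*(u + 2)*(u^2 - 10*u + 25) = (u - 5)*(u - 4)*(u - 1)*(u + 2)*(u - 5)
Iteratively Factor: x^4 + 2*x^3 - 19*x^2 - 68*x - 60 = (x + 2)*(x^3 - 19*x - 30) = (x + 2)^2*(x^2 - 2*x - 15) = (x - 5)*(x + 2)^2*(x + 3)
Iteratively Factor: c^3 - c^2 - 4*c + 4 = (c - 2)*(c^2 + c - 2) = (c - 2)*(c - 1)*(c + 2)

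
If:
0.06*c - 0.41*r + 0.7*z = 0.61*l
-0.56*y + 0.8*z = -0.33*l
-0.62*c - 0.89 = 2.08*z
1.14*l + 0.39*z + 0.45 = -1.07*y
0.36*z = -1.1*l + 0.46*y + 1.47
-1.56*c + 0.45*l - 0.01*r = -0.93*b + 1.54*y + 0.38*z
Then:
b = 2.19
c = 3.28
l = 1.27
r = -3.81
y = -1.26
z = -1.41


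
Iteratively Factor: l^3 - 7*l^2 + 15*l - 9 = (l - 1)*(l^2 - 6*l + 9) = (l - 3)*(l - 1)*(l - 3)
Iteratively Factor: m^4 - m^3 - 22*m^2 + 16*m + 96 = (m + 4)*(m^3 - 5*m^2 - 2*m + 24) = (m - 3)*(m + 4)*(m^2 - 2*m - 8) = (m - 4)*(m - 3)*(m + 4)*(m + 2)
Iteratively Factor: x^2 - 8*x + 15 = (x - 5)*(x - 3)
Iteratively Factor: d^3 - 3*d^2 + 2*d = (d - 1)*(d^2 - 2*d) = d*(d - 1)*(d - 2)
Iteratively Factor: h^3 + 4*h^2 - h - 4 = (h - 1)*(h^2 + 5*h + 4) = (h - 1)*(h + 1)*(h + 4)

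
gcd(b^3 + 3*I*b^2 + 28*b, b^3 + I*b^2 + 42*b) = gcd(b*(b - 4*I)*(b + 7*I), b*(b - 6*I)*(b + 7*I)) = b^2 + 7*I*b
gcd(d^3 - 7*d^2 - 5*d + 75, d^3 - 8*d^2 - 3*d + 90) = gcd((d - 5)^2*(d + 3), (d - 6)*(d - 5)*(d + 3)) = d^2 - 2*d - 15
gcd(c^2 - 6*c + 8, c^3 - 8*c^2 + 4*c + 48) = c - 4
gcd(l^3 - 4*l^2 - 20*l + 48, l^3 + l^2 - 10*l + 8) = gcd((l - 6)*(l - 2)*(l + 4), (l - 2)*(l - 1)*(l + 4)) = l^2 + 2*l - 8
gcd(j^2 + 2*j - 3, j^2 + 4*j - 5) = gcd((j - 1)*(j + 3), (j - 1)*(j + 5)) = j - 1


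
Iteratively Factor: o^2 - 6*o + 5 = (o - 1)*(o - 5)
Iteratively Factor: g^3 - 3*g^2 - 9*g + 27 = (g - 3)*(g^2 - 9) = (g - 3)*(g + 3)*(g - 3)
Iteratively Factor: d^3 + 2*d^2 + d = (d)*(d^2 + 2*d + 1) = d*(d + 1)*(d + 1)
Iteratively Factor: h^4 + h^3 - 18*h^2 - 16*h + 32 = (h - 4)*(h^3 + 5*h^2 + 2*h - 8) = (h - 4)*(h - 1)*(h^2 + 6*h + 8) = (h - 4)*(h - 1)*(h + 2)*(h + 4)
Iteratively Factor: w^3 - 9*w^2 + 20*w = (w)*(w^2 - 9*w + 20) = w*(w - 4)*(w - 5)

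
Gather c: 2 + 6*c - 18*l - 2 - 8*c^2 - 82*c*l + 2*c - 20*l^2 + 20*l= -8*c^2 + c*(8 - 82*l) - 20*l^2 + 2*l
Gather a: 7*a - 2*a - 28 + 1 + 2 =5*a - 25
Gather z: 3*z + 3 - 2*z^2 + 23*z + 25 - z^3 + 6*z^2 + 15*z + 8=-z^3 + 4*z^2 + 41*z + 36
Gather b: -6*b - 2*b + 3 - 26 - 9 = -8*b - 32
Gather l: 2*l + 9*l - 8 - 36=11*l - 44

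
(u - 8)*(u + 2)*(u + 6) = u^3 - 52*u - 96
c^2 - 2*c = c*(c - 2)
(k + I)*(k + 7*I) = k^2 + 8*I*k - 7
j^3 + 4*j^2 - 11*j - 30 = (j - 3)*(j + 2)*(j + 5)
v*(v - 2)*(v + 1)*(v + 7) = v^4 + 6*v^3 - 9*v^2 - 14*v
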